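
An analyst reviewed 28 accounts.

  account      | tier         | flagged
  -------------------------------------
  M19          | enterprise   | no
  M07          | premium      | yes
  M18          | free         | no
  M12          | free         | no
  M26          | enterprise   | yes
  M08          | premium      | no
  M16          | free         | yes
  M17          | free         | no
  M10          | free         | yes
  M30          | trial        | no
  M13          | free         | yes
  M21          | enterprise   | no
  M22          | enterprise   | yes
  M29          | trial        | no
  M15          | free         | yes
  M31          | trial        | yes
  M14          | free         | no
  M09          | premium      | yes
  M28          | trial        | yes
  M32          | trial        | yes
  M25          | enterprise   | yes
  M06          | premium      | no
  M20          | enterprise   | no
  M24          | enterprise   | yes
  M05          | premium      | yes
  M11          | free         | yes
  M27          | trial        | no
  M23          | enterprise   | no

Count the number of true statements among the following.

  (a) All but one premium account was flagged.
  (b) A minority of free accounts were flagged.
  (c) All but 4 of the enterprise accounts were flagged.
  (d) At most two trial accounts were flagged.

1

(a) premium: |A| = 5, |A ∩ B| = 3; needs |A ∖ B| = 1 — false.
(b) free: |A| = 9, |A ∩ B| = 5; needs |A ∩ B| < |A ∖ B| — false.
(c) enterprise: |A| = 8, |A ∩ B| = 4; needs |A ∖ B| = 4 — true.
(d) trial: |A| = 6, |A ∩ B| = 3; needs |A ∩ B| ≤ 2 — false.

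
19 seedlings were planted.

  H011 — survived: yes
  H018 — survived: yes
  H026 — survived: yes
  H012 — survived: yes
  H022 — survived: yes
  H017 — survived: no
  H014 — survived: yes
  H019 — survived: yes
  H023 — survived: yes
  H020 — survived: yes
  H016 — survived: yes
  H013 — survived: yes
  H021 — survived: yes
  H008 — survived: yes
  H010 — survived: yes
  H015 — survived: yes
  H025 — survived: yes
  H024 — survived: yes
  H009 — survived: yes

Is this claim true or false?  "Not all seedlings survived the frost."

True

'Not all seedlings survived the frost' holds iff A ⊄ B (|A ∖ B| ≥ 1).
|A| = 19, |A ∩ B| = 18, |A ∖ B| = 1.
So the statement is true.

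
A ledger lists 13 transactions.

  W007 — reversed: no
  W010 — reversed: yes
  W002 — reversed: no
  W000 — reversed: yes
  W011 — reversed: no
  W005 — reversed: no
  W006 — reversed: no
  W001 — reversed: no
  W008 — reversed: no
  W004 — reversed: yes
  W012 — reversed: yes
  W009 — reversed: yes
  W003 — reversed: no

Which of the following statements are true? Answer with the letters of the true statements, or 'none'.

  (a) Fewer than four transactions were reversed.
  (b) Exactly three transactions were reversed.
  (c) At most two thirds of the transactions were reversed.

(c)

|A| = 13, |A ∩ B| = 5, |A ∖ B| = 8.
(a) |A ∩ B| < 4: fails.
(b) |A ∩ B| = 3: fails.
(c) |A ∩ B| / |A| ≤ 2/3: holds.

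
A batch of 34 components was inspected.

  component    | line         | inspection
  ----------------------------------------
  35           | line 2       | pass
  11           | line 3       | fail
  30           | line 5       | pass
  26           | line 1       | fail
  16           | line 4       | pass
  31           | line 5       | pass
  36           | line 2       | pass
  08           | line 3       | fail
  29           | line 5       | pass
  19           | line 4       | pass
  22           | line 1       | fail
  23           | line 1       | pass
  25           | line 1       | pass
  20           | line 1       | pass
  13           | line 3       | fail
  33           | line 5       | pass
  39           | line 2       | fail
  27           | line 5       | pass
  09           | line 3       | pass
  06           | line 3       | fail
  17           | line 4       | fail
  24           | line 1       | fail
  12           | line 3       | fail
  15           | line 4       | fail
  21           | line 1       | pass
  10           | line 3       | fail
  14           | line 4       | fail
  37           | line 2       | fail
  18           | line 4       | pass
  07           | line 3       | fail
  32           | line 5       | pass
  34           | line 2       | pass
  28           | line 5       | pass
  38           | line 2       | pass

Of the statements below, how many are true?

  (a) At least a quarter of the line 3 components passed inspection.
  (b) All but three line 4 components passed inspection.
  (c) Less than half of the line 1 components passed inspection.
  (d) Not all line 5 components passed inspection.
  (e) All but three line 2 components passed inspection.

1

(a) line 3: |A| = 8, |A ∩ B| = 1; needs |A ∩ B| / |A| ≥ 1/4 — false.
(b) line 4: |A| = 6, |A ∩ B| = 3; needs |A ∖ B| = 3 — true.
(c) line 1: |A| = 7, |A ∩ B| = 4; needs |A ∩ B| < |A ∖ B| — false.
(d) line 5: |A| = 7, |A ∩ B| = 7; needs A ⊄ B (|A ∖ B| ≥ 1) — false.
(e) line 2: |A| = 6, |A ∩ B| = 4; needs |A ∖ B| = 3 — false.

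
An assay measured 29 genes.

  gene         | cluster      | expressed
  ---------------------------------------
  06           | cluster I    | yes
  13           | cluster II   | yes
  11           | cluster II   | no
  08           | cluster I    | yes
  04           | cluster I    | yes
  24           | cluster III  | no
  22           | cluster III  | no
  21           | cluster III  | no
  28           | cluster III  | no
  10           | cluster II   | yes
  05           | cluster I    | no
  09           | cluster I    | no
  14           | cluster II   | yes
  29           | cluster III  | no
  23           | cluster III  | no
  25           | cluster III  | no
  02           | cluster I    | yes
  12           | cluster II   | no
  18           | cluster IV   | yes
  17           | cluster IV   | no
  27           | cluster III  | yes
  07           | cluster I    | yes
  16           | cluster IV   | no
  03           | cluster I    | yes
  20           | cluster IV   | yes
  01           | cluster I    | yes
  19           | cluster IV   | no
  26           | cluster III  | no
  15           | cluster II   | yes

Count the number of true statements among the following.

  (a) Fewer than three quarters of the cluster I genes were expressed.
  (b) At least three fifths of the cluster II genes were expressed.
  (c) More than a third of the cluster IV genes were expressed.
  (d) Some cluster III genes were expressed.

(a) cluster I: |A| = 9, |A ∩ B| = 7; needs |A ∩ B| / |A| < 3/4 — false.
(b) cluster II: |A| = 6, |A ∩ B| = 4; needs |A ∩ B| / |A| ≥ 3/5 — true.
(c) cluster IV: |A| = 5, |A ∩ B| = 2; needs |A ∩ B| / |A| > 1/3 — true.
(d) cluster III: |A| = 9, |A ∩ B| = 1; needs A ∩ B ≠ ∅ (|A ∩ B| ≥ 1) — true.

3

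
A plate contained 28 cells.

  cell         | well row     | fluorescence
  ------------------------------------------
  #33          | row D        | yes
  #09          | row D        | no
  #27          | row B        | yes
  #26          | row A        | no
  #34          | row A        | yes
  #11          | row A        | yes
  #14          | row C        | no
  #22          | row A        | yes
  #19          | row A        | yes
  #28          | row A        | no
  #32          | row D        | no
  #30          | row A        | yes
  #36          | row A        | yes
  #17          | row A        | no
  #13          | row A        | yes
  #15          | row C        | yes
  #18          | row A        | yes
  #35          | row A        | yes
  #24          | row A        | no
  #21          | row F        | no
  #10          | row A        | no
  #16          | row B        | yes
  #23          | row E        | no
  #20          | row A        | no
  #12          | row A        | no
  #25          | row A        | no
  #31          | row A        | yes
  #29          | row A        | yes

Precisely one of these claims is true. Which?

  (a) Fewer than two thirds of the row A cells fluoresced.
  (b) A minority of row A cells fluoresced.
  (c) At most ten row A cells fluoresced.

(a)

|A| = 19, |A ∩ B| = 11, |A ∖ B| = 8.
(a) requires |A ∩ B| / |A| < 2/3: true.
(b) requires |A ∩ B| < |A ∖ B|: false.
(c) requires |A ∩ B| ≤ 10: false.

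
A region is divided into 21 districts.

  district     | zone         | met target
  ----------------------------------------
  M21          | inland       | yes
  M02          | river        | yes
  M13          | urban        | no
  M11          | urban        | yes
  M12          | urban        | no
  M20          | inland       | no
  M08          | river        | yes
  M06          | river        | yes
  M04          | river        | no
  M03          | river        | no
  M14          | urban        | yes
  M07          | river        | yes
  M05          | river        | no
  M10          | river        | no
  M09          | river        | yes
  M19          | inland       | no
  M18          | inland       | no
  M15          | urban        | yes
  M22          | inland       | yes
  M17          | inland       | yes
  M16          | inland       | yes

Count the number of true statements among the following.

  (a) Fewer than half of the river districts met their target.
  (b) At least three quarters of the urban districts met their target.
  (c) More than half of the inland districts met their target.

1

(a) river: |A| = 9, |A ∩ B| = 5; needs |A ∩ B| < |A ∖ B| — false.
(b) urban: |A| = 5, |A ∩ B| = 3; needs |A ∩ B| / |A| ≥ 3/4 — false.
(c) inland: |A| = 7, |A ∩ B| = 4; needs |A ∩ B| > |A ∖ B| — true.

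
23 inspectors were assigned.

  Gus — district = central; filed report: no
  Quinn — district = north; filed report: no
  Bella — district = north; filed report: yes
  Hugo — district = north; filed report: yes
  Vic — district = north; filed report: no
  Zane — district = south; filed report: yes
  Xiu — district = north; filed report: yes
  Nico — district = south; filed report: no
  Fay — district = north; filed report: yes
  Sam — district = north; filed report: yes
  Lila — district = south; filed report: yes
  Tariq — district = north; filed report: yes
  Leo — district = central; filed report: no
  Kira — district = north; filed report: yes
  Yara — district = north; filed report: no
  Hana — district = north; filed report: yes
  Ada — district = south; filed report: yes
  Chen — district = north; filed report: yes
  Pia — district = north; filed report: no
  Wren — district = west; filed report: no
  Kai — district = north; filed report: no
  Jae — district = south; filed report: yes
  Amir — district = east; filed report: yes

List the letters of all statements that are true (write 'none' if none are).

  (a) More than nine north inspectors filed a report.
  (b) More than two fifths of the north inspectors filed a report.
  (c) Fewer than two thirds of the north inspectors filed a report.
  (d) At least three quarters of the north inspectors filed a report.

|A| = 14, |A ∩ B| = 9, |A ∖ B| = 5.
(a) |A ∩ B| > 9: fails.
(b) |A ∩ B| / |A| > 2/5: holds.
(c) |A ∩ B| / |A| < 2/3: holds.
(d) |A ∩ B| / |A| ≥ 3/4: fails.

(b), (c)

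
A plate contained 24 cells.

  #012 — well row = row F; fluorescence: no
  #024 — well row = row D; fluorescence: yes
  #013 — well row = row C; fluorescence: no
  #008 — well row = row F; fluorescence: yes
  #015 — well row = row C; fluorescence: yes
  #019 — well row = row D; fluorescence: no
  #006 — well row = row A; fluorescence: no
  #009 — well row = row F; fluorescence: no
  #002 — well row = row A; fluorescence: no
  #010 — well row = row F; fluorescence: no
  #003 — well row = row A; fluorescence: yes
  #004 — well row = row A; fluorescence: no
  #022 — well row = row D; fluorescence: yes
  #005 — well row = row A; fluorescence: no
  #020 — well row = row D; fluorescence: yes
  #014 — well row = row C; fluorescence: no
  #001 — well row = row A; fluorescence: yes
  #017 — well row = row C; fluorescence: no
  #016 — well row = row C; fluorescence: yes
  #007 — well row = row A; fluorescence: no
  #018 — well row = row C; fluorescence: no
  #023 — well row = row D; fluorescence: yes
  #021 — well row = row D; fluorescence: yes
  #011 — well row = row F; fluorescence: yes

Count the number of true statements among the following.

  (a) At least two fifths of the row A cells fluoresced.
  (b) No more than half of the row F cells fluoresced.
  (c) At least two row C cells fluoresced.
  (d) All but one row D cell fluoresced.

(a) row A: |A| = 7, |A ∩ B| = 2; needs |A ∩ B| / |A| ≥ 2/5 — false.
(b) row F: |A| = 5, |A ∩ B| = 2; needs |A ∩ B| ≤ |A ∖ B| — true.
(c) row C: |A| = 6, |A ∩ B| = 2; needs |A ∩ B| ≥ 2 — true.
(d) row D: |A| = 6, |A ∩ B| = 5; needs |A ∖ B| = 1 — true.

3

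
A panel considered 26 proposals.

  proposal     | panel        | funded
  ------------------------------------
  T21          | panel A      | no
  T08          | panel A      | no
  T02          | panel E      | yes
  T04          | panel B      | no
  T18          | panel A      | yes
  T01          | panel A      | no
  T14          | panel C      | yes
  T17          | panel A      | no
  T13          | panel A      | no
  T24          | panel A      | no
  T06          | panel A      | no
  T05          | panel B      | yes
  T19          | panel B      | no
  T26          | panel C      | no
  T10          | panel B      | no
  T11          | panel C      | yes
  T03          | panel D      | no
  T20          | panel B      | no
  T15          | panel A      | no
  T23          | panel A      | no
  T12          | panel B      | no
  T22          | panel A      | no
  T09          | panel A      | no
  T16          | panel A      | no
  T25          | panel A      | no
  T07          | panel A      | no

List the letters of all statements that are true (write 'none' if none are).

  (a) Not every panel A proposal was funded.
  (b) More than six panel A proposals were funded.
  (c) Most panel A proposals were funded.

|A| = 15, |A ∩ B| = 1, |A ∖ B| = 14.
(a) A ⊄ B (|A ∖ B| ≥ 1): holds.
(b) |A ∩ B| > 6: fails.
(c) |A ∩ B| > |A ∖ B|: fails.

(a)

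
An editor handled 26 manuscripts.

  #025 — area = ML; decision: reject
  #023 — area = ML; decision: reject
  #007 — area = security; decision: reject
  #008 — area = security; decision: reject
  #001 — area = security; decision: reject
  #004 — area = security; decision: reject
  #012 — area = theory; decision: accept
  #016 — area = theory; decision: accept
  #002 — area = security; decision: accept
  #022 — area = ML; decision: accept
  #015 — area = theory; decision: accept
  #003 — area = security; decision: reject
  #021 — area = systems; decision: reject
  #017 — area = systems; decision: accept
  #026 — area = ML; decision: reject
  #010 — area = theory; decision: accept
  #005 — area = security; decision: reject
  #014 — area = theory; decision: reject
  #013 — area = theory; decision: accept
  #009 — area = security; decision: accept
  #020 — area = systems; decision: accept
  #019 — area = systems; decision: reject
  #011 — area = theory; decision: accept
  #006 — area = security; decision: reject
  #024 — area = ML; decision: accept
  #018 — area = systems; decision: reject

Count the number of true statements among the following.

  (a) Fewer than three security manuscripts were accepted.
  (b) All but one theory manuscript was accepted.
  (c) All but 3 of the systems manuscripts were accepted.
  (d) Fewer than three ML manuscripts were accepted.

(a) security: |A| = 9, |A ∩ B| = 2; needs |A ∩ B| < 3 — true.
(b) theory: |A| = 7, |A ∩ B| = 6; needs |A ∖ B| = 1 — true.
(c) systems: |A| = 5, |A ∩ B| = 2; needs |A ∖ B| = 3 — true.
(d) ML: |A| = 5, |A ∩ B| = 2; needs |A ∩ B| < 3 — true.

4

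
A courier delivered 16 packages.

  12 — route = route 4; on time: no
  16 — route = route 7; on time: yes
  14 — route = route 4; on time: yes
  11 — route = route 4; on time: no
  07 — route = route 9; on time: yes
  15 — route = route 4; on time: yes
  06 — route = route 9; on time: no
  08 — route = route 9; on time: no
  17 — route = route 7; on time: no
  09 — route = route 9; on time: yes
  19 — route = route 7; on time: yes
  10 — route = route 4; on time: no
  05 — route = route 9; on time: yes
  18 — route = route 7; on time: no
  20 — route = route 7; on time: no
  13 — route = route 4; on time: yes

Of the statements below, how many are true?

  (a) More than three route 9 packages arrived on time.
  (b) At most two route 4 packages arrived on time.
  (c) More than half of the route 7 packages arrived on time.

0

(a) route 9: |A| = 5, |A ∩ B| = 3; needs |A ∩ B| > 3 — false.
(b) route 4: |A| = 6, |A ∩ B| = 3; needs |A ∩ B| ≤ 2 — false.
(c) route 7: |A| = 5, |A ∩ B| = 2; needs |A ∩ B| > |A ∖ B| — false.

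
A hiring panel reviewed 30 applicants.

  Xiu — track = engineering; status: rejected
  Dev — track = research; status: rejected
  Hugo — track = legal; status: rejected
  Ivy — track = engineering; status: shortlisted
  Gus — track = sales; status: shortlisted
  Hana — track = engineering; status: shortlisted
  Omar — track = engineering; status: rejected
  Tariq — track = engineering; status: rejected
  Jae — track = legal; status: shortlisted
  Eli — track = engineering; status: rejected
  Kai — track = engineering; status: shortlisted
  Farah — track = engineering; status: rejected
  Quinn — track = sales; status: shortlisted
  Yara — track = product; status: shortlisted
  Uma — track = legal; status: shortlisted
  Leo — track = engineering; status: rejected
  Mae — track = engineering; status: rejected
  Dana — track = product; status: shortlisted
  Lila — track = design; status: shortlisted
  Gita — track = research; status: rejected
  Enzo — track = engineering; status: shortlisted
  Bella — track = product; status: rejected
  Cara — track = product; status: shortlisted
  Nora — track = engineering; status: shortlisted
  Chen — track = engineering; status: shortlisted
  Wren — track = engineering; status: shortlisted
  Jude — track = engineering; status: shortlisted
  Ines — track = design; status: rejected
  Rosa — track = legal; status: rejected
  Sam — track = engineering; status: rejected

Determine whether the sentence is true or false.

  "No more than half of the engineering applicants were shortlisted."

Truth condition: |A ∩ B| ≤ |A ∖ B|.
|A| = 16, |A ∩ B| = 8, |A ∖ B| = 8.
8 = 8, so the statement is true.

True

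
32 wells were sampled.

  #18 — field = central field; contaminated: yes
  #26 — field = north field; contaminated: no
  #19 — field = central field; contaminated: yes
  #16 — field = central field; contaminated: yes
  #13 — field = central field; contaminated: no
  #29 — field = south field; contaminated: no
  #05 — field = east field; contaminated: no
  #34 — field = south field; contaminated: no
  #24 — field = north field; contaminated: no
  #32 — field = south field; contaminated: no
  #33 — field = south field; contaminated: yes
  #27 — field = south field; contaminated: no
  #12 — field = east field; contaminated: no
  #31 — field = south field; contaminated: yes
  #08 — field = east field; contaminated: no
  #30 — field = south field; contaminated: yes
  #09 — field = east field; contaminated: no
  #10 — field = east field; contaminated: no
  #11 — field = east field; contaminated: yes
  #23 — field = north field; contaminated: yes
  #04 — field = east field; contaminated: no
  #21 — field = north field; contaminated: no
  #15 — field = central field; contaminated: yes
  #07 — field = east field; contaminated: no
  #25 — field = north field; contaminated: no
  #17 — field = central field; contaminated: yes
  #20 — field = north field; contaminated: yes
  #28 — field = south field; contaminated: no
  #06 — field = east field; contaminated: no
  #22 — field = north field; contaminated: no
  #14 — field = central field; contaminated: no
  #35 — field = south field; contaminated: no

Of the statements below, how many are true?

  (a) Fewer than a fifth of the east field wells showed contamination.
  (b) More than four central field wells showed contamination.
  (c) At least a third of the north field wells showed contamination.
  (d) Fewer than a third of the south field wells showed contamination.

2

(a) east field: |A| = 9, |A ∩ B| = 1; needs |A ∩ B| / |A| < 1/5 — true.
(b) central field: |A| = 7, |A ∩ B| = 5; needs |A ∩ B| > 4 — true.
(c) north field: |A| = 7, |A ∩ B| = 2; needs |A ∩ B| / |A| ≥ 1/3 — false.
(d) south field: |A| = 9, |A ∩ B| = 3; needs |A ∩ B| / |A| < 1/3 — false.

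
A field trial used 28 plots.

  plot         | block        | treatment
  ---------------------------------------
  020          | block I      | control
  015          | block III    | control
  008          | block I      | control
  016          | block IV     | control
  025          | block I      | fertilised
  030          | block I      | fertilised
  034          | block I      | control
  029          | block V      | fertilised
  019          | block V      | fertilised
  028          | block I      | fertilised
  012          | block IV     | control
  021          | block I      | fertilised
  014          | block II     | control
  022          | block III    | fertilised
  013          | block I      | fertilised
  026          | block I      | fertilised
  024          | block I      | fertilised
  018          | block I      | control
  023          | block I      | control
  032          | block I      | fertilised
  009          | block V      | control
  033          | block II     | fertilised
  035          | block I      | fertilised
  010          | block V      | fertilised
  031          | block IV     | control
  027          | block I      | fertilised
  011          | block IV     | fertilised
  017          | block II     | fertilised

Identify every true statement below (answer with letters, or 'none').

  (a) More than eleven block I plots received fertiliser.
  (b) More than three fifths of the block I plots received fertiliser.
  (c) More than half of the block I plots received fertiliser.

|A| = 15, |A ∩ B| = 10, |A ∖ B| = 5.
(a) |A ∩ B| > 11: fails.
(b) |A ∩ B| / |A| > 3/5: holds.
(c) |A ∩ B| > |A ∖ B|: holds.

(b), (c)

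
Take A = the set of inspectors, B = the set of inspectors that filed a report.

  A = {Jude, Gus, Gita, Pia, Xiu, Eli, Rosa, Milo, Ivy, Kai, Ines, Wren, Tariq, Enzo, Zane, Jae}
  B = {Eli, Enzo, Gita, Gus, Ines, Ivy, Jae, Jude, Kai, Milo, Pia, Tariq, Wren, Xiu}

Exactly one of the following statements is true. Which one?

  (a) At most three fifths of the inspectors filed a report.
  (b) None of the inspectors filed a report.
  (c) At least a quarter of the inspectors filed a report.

(c)

|A| = 16, |A ∩ B| = 14, |A ∖ B| = 2.
(a) requires |A ∩ B| / |A| ≤ 3/5: false.
(b) requires A ∩ B = ∅ (|A ∩ B| = 0): false.
(c) requires |A ∩ B| / |A| ≥ 1/4: true.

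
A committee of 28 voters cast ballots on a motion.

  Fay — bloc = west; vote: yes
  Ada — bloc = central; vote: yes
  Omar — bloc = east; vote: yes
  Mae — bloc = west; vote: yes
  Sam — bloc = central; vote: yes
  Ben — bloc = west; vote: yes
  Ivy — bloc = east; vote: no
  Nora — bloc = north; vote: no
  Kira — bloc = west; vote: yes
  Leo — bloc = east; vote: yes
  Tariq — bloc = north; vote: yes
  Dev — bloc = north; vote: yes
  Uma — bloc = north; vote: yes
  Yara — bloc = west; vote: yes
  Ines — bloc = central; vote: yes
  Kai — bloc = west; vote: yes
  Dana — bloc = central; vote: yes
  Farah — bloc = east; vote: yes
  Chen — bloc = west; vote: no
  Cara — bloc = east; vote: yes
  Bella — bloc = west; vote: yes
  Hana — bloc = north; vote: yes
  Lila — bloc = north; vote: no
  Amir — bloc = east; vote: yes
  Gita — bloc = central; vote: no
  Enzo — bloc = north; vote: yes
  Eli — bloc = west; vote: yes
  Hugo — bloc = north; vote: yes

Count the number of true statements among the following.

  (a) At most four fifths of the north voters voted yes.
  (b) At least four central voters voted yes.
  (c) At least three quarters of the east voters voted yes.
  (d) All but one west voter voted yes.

(a) north: |A| = 8, |A ∩ B| = 6; needs |A ∩ B| / |A| ≤ 4/5 — true.
(b) central: |A| = 5, |A ∩ B| = 4; needs |A ∩ B| ≥ 4 — true.
(c) east: |A| = 6, |A ∩ B| = 5; needs |A ∩ B| / |A| ≥ 3/4 — true.
(d) west: |A| = 9, |A ∩ B| = 8; needs |A ∖ B| = 1 — true.

4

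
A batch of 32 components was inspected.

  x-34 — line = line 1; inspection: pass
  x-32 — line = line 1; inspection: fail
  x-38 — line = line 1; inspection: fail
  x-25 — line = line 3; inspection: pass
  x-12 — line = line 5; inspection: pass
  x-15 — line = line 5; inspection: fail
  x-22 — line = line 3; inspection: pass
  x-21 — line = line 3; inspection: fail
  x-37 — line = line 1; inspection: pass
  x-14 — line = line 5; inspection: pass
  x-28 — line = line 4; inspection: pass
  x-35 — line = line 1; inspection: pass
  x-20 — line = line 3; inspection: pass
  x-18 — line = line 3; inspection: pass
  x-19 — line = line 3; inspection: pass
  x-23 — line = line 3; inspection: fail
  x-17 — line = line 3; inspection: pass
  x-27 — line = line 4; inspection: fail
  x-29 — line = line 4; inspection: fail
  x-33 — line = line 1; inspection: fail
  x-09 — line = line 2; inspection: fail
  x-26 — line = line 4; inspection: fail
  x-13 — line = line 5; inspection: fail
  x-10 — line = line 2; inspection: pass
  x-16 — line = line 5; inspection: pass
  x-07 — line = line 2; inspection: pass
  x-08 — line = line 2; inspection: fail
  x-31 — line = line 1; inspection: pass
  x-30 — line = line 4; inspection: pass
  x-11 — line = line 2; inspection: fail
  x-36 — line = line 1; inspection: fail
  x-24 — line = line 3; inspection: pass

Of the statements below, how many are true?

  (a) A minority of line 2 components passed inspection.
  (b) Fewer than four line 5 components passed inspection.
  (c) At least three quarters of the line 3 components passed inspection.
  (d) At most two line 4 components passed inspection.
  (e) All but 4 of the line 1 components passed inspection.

(a) line 2: |A| = 5, |A ∩ B| = 2; needs |A ∩ B| < |A ∖ B| — true.
(b) line 5: |A| = 5, |A ∩ B| = 3; needs |A ∩ B| < 4 — true.
(c) line 3: |A| = 9, |A ∩ B| = 7; needs |A ∩ B| / |A| ≥ 3/4 — true.
(d) line 4: |A| = 5, |A ∩ B| = 2; needs |A ∩ B| ≤ 2 — true.
(e) line 1: |A| = 8, |A ∩ B| = 4; needs |A ∖ B| = 4 — true.

5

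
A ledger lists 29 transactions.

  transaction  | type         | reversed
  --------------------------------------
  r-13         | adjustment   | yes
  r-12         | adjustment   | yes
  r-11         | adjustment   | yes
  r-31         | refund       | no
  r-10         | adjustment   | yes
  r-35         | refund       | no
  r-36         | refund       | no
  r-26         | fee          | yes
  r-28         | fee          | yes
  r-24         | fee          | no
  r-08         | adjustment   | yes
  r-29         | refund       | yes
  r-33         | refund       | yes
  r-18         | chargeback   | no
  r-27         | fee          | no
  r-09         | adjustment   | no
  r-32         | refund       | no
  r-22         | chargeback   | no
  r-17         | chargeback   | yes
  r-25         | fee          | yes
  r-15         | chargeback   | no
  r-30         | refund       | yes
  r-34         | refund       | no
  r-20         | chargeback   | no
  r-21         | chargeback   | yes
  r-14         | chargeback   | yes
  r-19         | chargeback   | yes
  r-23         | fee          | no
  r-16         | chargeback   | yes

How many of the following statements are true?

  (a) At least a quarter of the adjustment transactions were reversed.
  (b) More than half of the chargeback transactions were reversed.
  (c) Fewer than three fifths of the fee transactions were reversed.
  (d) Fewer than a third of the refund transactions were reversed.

(a) adjustment: |A| = 6, |A ∩ B| = 5; needs |A ∩ B| / |A| ≥ 1/4 — true.
(b) chargeback: |A| = 9, |A ∩ B| = 5; needs |A ∩ B| > |A ∖ B| — true.
(c) fee: |A| = 6, |A ∩ B| = 3; needs |A ∩ B| / |A| < 3/5 — true.
(d) refund: |A| = 8, |A ∩ B| = 3; needs |A ∩ B| / |A| < 1/3 — false.

3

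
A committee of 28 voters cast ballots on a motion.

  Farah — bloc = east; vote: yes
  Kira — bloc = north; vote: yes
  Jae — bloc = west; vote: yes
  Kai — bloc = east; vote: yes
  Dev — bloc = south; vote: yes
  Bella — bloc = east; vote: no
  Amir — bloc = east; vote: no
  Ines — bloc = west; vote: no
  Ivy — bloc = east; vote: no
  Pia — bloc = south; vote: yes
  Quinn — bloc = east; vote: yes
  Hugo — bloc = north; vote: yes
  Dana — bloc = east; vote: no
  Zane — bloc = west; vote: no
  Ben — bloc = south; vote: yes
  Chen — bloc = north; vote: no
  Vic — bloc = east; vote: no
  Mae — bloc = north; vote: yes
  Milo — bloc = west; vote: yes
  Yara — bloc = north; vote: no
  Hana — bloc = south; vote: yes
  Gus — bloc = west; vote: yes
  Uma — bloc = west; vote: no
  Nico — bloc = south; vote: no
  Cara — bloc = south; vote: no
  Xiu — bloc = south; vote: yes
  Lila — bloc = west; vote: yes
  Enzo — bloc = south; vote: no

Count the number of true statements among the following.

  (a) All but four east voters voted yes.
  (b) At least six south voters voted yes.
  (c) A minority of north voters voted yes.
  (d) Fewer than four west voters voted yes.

0

(a) east: |A| = 8, |A ∩ B| = 3; needs |A ∖ B| = 4 — false.
(b) south: |A| = 8, |A ∩ B| = 5; needs |A ∩ B| ≥ 6 — false.
(c) north: |A| = 5, |A ∩ B| = 3; needs |A ∩ B| < |A ∖ B| — false.
(d) west: |A| = 7, |A ∩ B| = 4; needs |A ∩ B| < 4 — false.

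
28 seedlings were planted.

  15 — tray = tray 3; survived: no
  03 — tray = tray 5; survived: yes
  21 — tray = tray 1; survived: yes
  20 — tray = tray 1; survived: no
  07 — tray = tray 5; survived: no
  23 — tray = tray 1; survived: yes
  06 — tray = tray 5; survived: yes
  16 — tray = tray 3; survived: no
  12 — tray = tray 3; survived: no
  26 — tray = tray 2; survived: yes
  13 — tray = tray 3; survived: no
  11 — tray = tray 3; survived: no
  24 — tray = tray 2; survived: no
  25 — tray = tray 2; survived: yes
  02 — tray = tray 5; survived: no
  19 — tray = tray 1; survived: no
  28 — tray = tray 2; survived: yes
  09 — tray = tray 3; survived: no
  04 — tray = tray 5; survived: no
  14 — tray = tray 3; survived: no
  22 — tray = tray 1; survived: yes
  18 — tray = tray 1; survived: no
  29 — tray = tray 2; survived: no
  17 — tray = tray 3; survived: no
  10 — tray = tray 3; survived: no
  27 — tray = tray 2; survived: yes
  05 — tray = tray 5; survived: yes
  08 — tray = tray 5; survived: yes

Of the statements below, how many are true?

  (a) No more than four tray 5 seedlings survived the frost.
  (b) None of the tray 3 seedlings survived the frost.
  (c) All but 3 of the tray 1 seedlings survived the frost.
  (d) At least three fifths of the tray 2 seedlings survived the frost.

4

(a) tray 5: |A| = 7, |A ∩ B| = 4; needs |A ∩ B| ≤ 4 — true.
(b) tray 3: |A| = 9, |A ∩ B| = 0; needs A ∩ B = ∅ (|A ∩ B| = 0) — true.
(c) tray 1: |A| = 6, |A ∩ B| = 3; needs |A ∖ B| = 3 — true.
(d) tray 2: |A| = 6, |A ∩ B| = 4; needs |A ∩ B| / |A| ≥ 3/5 — true.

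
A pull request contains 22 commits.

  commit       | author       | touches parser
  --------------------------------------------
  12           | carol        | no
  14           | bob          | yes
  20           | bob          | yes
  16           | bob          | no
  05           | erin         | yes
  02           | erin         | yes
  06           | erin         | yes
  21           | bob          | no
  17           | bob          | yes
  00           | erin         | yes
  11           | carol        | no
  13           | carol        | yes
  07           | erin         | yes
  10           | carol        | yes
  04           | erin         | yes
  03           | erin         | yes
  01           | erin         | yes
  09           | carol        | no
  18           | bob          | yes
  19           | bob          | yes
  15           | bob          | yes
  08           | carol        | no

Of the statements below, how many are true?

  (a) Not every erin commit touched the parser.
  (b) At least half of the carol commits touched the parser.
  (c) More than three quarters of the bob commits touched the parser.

0

(a) erin: |A| = 8, |A ∩ B| = 8; needs A ⊄ B (|A ∖ B| ≥ 1) — false.
(b) carol: |A| = 6, |A ∩ B| = 2; needs |A ∩ B| ≥ |A ∖ B| — false.
(c) bob: |A| = 8, |A ∩ B| = 6; needs |A ∩ B| / |A| > 3/4 — false.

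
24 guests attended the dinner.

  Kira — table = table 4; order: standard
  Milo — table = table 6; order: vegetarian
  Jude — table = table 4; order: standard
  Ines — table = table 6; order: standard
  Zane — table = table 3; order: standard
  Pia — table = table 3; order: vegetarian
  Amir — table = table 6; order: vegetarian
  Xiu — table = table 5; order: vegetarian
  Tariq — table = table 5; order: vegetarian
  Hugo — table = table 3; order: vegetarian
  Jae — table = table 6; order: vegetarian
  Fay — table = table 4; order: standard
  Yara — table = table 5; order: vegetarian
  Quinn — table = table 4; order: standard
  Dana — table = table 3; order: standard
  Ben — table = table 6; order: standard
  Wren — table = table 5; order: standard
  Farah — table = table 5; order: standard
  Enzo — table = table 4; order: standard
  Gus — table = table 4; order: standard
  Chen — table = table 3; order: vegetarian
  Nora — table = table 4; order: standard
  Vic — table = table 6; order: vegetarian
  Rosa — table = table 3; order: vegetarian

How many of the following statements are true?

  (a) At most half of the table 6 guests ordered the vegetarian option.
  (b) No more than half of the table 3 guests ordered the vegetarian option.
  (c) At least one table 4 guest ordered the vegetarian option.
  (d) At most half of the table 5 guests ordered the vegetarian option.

0

(a) table 6: |A| = 6, |A ∩ B| = 4; needs |A ∩ B| ≤ |A ∖ B| — false.
(b) table 3: |A| = 6, |A ∩ B| = 4; needs |A ∩ B| ≤ |A ∖ B| — false.
(c) table 4: |A| = 7, |A ∩ B| = 0; needs A ∩ B ≠ ∅ (|A ∩ B| ≥ 1) — false.
(d) table 5: |A| = 5, |A ∩ B| = 3; needs |A ∩ B| ≤ |A ∖ B| — false.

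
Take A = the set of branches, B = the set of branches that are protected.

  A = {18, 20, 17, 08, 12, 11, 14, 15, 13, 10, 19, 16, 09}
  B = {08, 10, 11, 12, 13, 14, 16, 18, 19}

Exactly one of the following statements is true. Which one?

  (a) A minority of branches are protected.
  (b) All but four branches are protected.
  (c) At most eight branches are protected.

|A| = 13, |A ∩ B| = 9, |A ∖ B| = 4.
(a) requires |A ∩ B| < |A ∖ B|: false.
(b) requires |A ∖ B| = 4: true.
(c) requires |A ∩ B| ≤ 8: false.

(b)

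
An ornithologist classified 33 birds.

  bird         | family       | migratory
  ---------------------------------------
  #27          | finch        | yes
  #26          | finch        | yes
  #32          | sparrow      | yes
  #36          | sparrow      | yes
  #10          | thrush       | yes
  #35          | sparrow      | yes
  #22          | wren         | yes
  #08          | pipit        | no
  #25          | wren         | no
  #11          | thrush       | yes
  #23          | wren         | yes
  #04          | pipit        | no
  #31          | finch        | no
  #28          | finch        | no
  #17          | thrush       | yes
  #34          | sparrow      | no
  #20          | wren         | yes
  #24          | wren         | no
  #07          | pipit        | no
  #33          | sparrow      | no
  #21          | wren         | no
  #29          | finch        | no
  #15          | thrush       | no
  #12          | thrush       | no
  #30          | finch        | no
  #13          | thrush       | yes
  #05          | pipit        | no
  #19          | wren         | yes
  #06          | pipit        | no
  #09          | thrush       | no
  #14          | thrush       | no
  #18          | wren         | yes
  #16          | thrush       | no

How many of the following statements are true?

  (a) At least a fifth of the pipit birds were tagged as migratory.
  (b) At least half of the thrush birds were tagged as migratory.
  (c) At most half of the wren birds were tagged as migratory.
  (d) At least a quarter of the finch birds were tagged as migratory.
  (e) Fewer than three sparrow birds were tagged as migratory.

(a) pipit: |A| = 5, |A ∩ B| = 0; needs |A ∩ B| / |A| ≥ 1/5 — false.
(b) thrush: |A| = 9, |A ∩ B| = 4; needs |A ∩ B| ≥ |A ∖ B| — false.
(c) wren: |A| = 8, |A ∩ B| = 5; needs |A ∩ B| ≤ |A ∖ B| — false.
(d) finch: |A| = 6, |A ∩ B| = 2; needs |A ∩ B| / |A| ≥ 1/4 — true.
(e) sparrow: |A| = 5, |A ∩ B| = 3; needs |A ∩ B| < 3 — false.

1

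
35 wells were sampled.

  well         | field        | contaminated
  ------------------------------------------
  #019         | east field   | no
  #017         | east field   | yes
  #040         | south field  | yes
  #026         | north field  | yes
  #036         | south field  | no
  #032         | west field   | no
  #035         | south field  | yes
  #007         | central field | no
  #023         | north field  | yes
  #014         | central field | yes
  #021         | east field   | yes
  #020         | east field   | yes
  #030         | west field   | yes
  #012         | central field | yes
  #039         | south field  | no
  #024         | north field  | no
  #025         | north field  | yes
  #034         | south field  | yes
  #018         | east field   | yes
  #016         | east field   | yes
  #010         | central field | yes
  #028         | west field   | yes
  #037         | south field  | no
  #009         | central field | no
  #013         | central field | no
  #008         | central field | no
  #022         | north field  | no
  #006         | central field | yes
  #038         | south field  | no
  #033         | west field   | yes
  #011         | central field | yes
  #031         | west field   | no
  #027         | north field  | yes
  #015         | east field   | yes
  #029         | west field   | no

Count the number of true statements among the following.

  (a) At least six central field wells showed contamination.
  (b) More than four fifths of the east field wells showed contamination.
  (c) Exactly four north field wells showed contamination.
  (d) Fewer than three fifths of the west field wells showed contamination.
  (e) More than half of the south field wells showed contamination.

(a) central field: |A| = 9, |A ∩ B| = 5; needs |A ∩ B| ≥ 6 — false.
(b) east field: |A| = 7, |A ∩ B| = 6; needs |A ∩ B| / |A| > 4/5 — true.
(c) north field: |A| = 6, |A ∩ B| = 4; needs |A ∩ B| = 4 — true.
(d) west field: |A| = 6, |A ∩ B| = 3; needs |A ∩ B| / |A| < 3/5 — true.
(e) south field: |A| = 7, |A ∩ B| = 3; needs |A ∩ B| > |A ∖ B| — false.

3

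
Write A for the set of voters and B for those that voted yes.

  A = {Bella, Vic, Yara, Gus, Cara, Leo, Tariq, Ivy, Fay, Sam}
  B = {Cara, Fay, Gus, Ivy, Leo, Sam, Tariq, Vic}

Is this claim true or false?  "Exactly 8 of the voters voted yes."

Truth condition: |A ∩ B| = 8.
A (the restrictor) = {Bella, Vic, Yara, Gus, Cara, Leo, Tariq, Ivy, Fay, Sam}, |A| = 10.
A ∩ B = {Vic, Gus, Cara, Leo, Tariq, Ivy, Fay, Sam}, so |A ∩ B| = 8.
|A ∩ B| = 8, so the statement is true.

True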